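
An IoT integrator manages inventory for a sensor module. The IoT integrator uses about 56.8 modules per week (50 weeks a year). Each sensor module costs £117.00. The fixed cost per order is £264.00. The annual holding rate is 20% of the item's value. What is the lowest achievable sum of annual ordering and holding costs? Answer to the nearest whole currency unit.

TC* ≈ £5,924

Annual demand D = 56.8 × 50 = 2,840.
Holding cost H = 0.20 × £117.00 = £23.4000 per unit per year.
Q* = √(2DS/H) = √(2 × 2,840 × 264 / 23.4) ≈ 253.14.
At Q*, ordering cost (D/Q*)S equals holding cost (Q*/2)H, each = √(DSH/2).
Minimum total = √(2DSH) = √(2 × 2,840 × 264 × 23.4) ≈ 5923.577.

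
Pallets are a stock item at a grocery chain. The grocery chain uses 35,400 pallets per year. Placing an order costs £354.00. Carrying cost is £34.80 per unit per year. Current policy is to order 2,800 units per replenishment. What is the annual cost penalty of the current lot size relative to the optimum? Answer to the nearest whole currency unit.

EOQ = √(2DS/H) = √(2 × 35,400 × 354 / 34.8) ≈ 848.65.
Cost at Q* = (D/Q*)S + (Q*/2)H = √(2DSH) ≈ £29,533.02.
Cost at Q = 2,800: (35,400/2,800)×354 + (2,800/2)×34.8 = £4,475.57 + £48,720.00 = £53,195.57.
Excess = £53,195.57 − £29,533.02 = £23,662.55.

Extra cost ≈ £23,663 per year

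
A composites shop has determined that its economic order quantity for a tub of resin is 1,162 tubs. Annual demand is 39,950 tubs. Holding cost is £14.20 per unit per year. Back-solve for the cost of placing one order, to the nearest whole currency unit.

S ≈ £240

Squaring Q* = √(2DS/H) gives Q*² = 2DS/H.
From Q* = √(2DS/H): S = Q*²H / (2D) = 1,162² × 14.2 / (2 × 39,950) = 239.9683.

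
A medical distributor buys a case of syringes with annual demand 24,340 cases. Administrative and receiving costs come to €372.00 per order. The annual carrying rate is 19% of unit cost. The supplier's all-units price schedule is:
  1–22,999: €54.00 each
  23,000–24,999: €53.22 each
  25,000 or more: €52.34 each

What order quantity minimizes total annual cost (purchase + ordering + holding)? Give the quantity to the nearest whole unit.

Holding cost per unit per year at price C is H = 0.19·C.
For each price level, check whether its EOQ is feasible; otherwise the best quantity at that price is the breakpoint.
EOQ at €54.00 = 1328.5 (feasible in tier 1): TC = 24,340×€54.00 + (24,340/1328.5)×372 + (1328.5/2)×0.19×€54.00 = €1,327,990.77.
EOQ at €53.22 = 1338.2 < 23000, so use break Q=23000: TC = 24,340×€53.22 + (24,340/23000.0)×372 + (23000.0/2)×0.19×€53.22 = €1,412,054.17.
EOQ at €52.34 = 1349.4 < 25000, so use break Q=25000: TC = 24,340×€52.34 + (24,340/25000.0)×372 + (25000.0/2)×0.19×€52.34 = €1,398,625.28.
Lowest total cost is €1,327,990.77 at Q = 1328.5.

Q* ≈ 1,329 cases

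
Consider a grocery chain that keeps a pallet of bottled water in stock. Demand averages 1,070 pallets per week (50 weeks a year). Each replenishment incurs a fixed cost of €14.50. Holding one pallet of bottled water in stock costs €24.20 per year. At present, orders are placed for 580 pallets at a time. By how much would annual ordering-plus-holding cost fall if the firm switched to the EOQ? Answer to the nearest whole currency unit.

Annual demand D = 1,070 × 50 = 53,500.
EOQ = √(2DS/H) = √(2 × 53,500 × 14.5 / 24.2) ≈ 253.20.
Cost at Q* = (D/Q*)S + (Q*/2)H = √(2DSH) ≈ €6,127.50.
Cost at Q = 580: (53,500/580)×14.5 + (580/2)×24.2 = €1,337.50 + €7,018.00 = €8,355.50.
Excess = €8,355.50 − €6,127.50 = €2,228.00.

Extra cost ≈ €2,228 per year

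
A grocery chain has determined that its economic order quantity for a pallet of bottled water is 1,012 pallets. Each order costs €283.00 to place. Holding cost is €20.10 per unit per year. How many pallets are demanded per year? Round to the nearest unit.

D ≈ 36,370 pallets per year

Squaring Q* = √(2DS/H) gives Q*² = 2DS/H.
From Q* = √(2DS/H): D = Q*²H / (2S) = 1,012² × 20.1 / (2 × 283) = 36369.778.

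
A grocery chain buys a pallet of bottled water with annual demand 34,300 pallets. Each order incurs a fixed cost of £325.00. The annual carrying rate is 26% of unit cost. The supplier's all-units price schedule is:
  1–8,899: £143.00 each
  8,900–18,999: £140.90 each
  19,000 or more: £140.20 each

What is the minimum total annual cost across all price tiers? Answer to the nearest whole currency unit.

TC* ≈ £4,933,691

Holding cost per unit per year at price C is H = 0.26·C.
For each price level, check whether its EOQ is feasible; otherwise the best quantity at that price is the breakpoint.
EOQ at £143.00 = 774.4 (feasible in tier 1): TC = 34,300×£143.00 + (34,300/774.4)×325 + (774.4/2)×0.26×£143.00 = £4,933,691.11.
EOQ at £140.90 = 780.1 < 8900, so use break Q=8900: TC = 34,300×£140.90 + (34,300/8900.0)×325 + (8900.0/2)×0.26×£140.90 = £4,997,143.83.
EOQ at £140.20 = 782.1 < 19000, so use break Q=19000: TC = 34,300×£140.20 + (34,300/19000.0)×325 + (19000.0/2)×0.26×£140.20 = £5,155,740.71.
Lowest total cost among the candidates is at Q = 774.4.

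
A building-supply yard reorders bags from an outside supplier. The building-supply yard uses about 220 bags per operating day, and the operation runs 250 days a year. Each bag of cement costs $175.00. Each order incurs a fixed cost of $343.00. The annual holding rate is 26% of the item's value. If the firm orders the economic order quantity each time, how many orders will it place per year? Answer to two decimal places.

N ≈ 60.40 orders per year

Annual demand D = 220 × 250 = 55,000.
Holding cost H = 0.26 × $175.00 = $45.5000 per unit per year.
The optimal lot size = √(2DS/H) = √(2 × 55,000 × 343 / 45.5) ≈ 910.62.
Orders per year = D / Q* = 55,000 / 910.62 ≈ 60.398.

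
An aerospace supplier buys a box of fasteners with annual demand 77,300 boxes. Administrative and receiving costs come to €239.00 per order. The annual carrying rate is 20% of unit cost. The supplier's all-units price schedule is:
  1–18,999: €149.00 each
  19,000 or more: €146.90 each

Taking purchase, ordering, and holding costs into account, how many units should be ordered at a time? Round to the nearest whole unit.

Q* ≈ 1,114 boxes

Holding cost per unit per year at price C is H = 0.20·C.
Candidates are each tier's EOQ (if it falls in that tier) and each price-break quantity.
EOQ at €149.00 = 1113.5 (feasible in tier 1): TC = 77,300×€149.00 + (77,300/1113.5)×239 + (1113.5/2)×0.20×€149.00 = €11,550,882.71.
EOQ at €146.90 = 1121.4 < 19000, so use break Q=19000: TC = 77,300×€146.90 + (77,300/19000.0)×239 + (19000.0/2)×0.20×€146.90 = €11,635,452.35.
Lowest total cost is €11,550,882.71 at Q = 1113.5.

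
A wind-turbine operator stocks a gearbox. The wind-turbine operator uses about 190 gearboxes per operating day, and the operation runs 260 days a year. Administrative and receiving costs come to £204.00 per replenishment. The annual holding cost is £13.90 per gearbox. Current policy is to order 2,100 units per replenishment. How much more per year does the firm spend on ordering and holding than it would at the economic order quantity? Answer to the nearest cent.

Extra cost ≈ £2,655.96 per year

Annual demand D = 190 × 260 = 49,400.
EOQ = √(2DS/H) = √(2 × 49,400 × 204 / 13.9) ≈ 1204.17.
Cost at Q* = (D/Q*)S + (Q*/2)H = √(2DSH) ≈ £16,737.90.
Cost at Q = 2,100: (49,400/2,100)×204 + (2,100/2)×13.9 = £4,798.86 + £14,595.00 = £19,393.86.
Excess = £19,393.86 − £16,737.90 = £2,655.96.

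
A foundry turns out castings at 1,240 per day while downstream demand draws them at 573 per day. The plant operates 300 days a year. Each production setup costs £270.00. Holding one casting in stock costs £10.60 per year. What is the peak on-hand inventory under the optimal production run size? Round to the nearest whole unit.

Annual demand D = 573 × 300 = 171,900.
Production build-up factor (1 − d/p) = 1 − 573/1,240 = 0.5379.
Q* = √(2DS / (H(1 − d/p))) = √(2 × 171,900 × 270 / (10.6 × 0.5379)).
= √(92,826,000 / 5.7018) ≈ 4034.872.
Maximum inventory = Q*(1 − d/p) = 4034.872 × 0.5379 ≈ 2170.371.

I_max ≈ 2,170 castings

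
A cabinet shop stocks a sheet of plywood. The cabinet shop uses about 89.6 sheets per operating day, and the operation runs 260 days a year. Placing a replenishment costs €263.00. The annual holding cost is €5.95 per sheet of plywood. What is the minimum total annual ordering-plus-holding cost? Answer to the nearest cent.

TC* ≈ €8,538.71

Annual demand D = 89.6 × 260 = 23,296.
Q* = √(2DS/H) = √(2 × 23,296 × 263 / 5.95) ≈ 1435.08.
At Q*, ordering cost (D/Q*)S equals holding cost (Q*/2)H, each = √(DSH/2).
Minimum total = √(2DSH) = √(2 × 23,296 × 263 × 5.95) ≈ 8538.705.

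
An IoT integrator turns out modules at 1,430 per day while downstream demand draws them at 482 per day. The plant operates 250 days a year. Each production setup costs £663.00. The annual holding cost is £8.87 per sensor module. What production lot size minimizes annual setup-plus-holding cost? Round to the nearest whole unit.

Q* ≈ 5,213 modules

Annual demand D = 482 × 250 = 120,500.
Production build-up factor (1 − d/p) = 1 − 482/1,430 = 0.6629.
Q* = √(2DS / (H(1 − d/p))) = √(2 × 120,500 × 663 / (8.87 × 0.6629)).
= √(159,783,000 / 5.8803) ≈ 5212.755.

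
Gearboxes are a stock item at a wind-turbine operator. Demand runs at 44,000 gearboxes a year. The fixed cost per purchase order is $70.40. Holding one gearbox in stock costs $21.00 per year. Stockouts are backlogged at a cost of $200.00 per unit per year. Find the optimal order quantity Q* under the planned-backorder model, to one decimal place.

With planned backorders, Q* = √(2DS/H) · √((H+B)/B).
√(2DS/H) = √(2 × 44,000 × 70.4 / 21) = 543.148.
√((H+B)/B) = √((21+200)/200) = 1.0512.
Q* ≈ 570.951.

Q* ≈ 571.0 gearboxes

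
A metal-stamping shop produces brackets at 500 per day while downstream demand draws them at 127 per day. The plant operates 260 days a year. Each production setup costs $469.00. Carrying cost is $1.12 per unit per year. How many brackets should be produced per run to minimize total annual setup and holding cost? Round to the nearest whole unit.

Annual demand D = 127 × 260 = 33,020.
Production build-up factor (1 − d/p) = 1 − 127/500 = 0.7460.
Q* = √(2DS / (H(1 − d/p))) = √(2 × 33,020 × 469 / (1.12 × 0.7460)).
= √(30,972,760 / 0.8355) ≈ 6088.517.

Q* ≈ 6,089 brackets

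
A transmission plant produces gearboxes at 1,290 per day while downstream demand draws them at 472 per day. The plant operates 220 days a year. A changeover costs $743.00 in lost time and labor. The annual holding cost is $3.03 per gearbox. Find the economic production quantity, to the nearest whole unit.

Annual demand D = 472 × 220 = 103,840.
Production build-up factor (1 − d/p) = 1 − 472/1,290 = 0.6341.
Q* = √(2DS / (H(1 − d/p))) = √(2 × 103,840 × 743 / (3.03 × 0.6341)).
= √(154,306,240 / 1.9213) ≈ 8961.664.

Q* ≈ 8,962 gearboxes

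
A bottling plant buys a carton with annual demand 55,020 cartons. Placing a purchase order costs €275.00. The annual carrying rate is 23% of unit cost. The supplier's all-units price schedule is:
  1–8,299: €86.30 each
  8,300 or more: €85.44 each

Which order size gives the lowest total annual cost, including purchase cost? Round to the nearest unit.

Q* ≈ 1,235 cartons

Holding cost per unit per year at price C is H = 0.23·C.
Evaluate total cost at each tier's feasible EOQ or, if the EOQ is below the tier, at the tier's minimum quantity.
EOQ at €86.30 = 1234.7 (feasible in tier 1): TC = 55,020×€86.30 + (55,020/1234.7)×275 + (1234.7/2)×0.23×€86.30 = €4,772,734.17.
EOQ at €85.44 = 1240.9 < 8300, so use break Q=8300: TC = 55,020×€85.44 + (55,020/8300.0)×275 + (8300.0/2)×0.23×€85.44 = €4,784,284.23.
Lowest total cost is €4,772,734.17 at Q = 1234.7.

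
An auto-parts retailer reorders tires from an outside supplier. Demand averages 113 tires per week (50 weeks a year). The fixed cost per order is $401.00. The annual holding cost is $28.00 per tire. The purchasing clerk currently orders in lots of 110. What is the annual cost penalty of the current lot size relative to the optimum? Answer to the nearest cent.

Extra cost ≈ $10,872.88 per year

Annual demand D = 113 × 50 = 5,650.
EOQ = √(2DS/H) = √(2 × 5,650 × 401 / 28) ≈ 402.28.
Cost at Q* = (D/Q*)S + (Q*/2)H = √(2DSH) ≈ $11,263.94.
Cost at Q = 110: (5,650/110)×401 + (110/2)×28 = $20,596.82 + $1,540.00 = $22,136.82.
Excess = $22,136.82 − $11,263.94 = $10,872.88.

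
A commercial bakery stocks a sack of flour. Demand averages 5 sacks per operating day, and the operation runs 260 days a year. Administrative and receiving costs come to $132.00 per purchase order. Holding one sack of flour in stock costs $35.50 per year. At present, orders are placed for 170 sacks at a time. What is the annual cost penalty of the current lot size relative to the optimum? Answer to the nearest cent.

Extra cost ≈ $536.41 per year

Annual demand D = 5 × 260 = 1,300.
EOQ = √(2DS/H) = √(2 × 1,300 × 132 / 35.5) ≈ 98.32.
Cost at Q* = (D/Q*)S + (Q*/2)H = √(2DSH) ≈ $3,490.50.
Cost at Q = 170: (1,300/170)×132 + (170/2)×35.5 = $1,009.41 + $3,017.50 = $4,026.91.
Excess = $4,026.91 − $3,490.50 = $536.41.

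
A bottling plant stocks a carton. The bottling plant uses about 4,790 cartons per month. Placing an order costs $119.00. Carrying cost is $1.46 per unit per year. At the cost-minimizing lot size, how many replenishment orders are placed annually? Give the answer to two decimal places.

N ≈ 18.78 orders per year

Annual demand D = 4,790 × 12 = 57,480.
Q* = √(2DS/H) = √(2 × 57,480 × 119 / 1.46) ≈ 3061.05.
Orders per year = D / Q* = 57,480 / 3061.05 ≈ 18.778.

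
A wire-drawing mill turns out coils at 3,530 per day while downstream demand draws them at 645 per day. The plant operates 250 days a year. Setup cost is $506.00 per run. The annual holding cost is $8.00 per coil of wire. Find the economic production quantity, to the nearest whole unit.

Annual demand D = 645 × 250 = 161,250.
Production build-up factor (1 − d/p) = 1 − 645/3,530 = 0.8173.
Q* = √(2DS / (H(1 − d/p))) = √(2 × 161,250 × 506 / (8 × 0.8173)).
= √(163,185,000 / 6.5382) ≈ 4995.852.

Q* ≈ 4,996 coils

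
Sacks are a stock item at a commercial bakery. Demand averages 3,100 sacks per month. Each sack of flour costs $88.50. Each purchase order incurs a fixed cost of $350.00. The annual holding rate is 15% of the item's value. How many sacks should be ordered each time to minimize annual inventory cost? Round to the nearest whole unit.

Q* ≈ 1,401 sacks

Annual demand D = 3,100 × 12 = 37,200.
Holding cost H = 0.15 × $88.50 = $13.2750 per unit per year.
EOQ = √(2DS / H) = √(2 × 37,200 × 350 / 13.275).
= √(26,040,000 / 13.275) = √1,961,581.9209 ≈ 1400.565.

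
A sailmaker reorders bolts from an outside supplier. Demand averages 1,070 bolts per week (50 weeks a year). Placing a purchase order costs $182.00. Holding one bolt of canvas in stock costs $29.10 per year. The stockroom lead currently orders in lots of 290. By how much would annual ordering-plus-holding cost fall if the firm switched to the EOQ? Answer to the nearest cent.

Extra cost ≈ $13,990.04 per year

Annual demand D = 1,070 × 50 = 53,500.
EOQ = √(2DS/H) = √(2 × 53,500 × 182 / 29.1) ≈ 818.05.
Cost at Q* = (D/Q*)S + (Q*/2)H = √(2DSH) ≈ $23,805.32.
Cost at Q = 290: (53,500/290)×182 + (290/2)×29.1 = $33,575.86 + $4,219.50 = $37,795.36.
Excess = $37,795.36 − $23,805.32 = $13,990.04.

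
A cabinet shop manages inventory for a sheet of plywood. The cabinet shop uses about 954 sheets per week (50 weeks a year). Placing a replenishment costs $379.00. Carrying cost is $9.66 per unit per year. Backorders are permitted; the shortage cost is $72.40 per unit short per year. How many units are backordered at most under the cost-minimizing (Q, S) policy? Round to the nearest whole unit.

S* ≈ 242 sheets

Annual demand D = 954 × 50 = 47,700.
With planned backorders, Q* = √(2DS/H) · √((H+B)/B).
√(2DS/H) = √(2 × 47,700 × 379 / 9.66) = 1934.663.
√((H+B)/B) = √((9.66+72.4)/72.4) = 1.0646.
Q* ≈ 2059.689.
S* = Q* · H/(H+B) = 2059.689 × 9.66/82.06 ≈ 242.464.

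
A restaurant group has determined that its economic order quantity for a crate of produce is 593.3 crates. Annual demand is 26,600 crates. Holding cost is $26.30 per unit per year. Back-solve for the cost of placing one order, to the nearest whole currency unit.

The basic EOQ model gives Q* = √(2DS/H); rearrange for the unknown.
From Q* = √(2DS/H): S = Q*²H / (2D) = 593.3² × 26.3 / (2 × 26,600) = 174.0175.

S ≈ $174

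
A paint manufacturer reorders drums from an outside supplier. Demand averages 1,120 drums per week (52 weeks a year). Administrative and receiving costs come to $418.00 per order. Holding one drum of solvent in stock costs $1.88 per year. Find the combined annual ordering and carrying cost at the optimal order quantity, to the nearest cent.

Annual demand D = 1,120 × 52 = 58,240.
Q* = √(2DS/H) = √(2 × 58,240 × 418 / 1.88) ≈ 5089.03.
At Q*, ordering cost (D/Q*)S equals holding cost (Q*/2)H, each = √(DSH/2).
Minimum total = √(2DSH) = √(2 × 58,240 × 418 × 1.88) ≈ 9567.374.

TC* ≈ $9,567.37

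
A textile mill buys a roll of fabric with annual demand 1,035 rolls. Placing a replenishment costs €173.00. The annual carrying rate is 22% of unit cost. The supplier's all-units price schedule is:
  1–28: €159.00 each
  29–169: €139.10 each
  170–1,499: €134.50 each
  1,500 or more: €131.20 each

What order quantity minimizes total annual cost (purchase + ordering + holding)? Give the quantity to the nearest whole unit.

Q* ≈ 170 rolls

Holding cost per unit per year at price C is H = 0.22·C.
Evaluate total cost at each tier's feasible EOQ or, if the EOQ is below the tier, at the tier's minimum quantity.
Tier 1 (€159.00): EOQ = 101.2 exceeds tier's upper bound 28, so this tier is dominated.
EOQ at €139.10 = 108.2 (feasible in tier 2): TC = 1,035×€139.10 + (1,035/108.2)×173 + (108.2/2)×0.22×€139.10 = €147,278.92.
EOQ at €134.50 = 110.0 < 170, so use break Q=170: TC = 1,035×€134.50 + (1,035/170.0)×173 + (170.0/2)×0.22×€134.50 = €142,775.91.
EOQ at €131.20 = 111.4 < 1500, so use break Q=1500: TC = 1,035×€131.20 + (1,035/1500.0)×173 + (1500.0/2)×0.22×€131.20 = €157,559.37.
Lowest total cost is €142,775.91 at Q = 170.0.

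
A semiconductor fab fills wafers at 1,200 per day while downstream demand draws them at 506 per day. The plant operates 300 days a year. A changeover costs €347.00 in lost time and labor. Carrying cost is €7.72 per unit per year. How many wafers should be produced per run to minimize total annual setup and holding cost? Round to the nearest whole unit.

Annual demand D = 506 × 300 = 151,800.
Production build-up factor (1 − d/p) = 1 − 506/1,200 = 0.5783.
Q* = √(2DS / (H(1 − d/p))) = √(2 × 151,800 × 347 / (7.72 × 0.5783)).
= √(105,349,200 / 4.4647) ≈ 4857.556.

Q* ≈ 4,858 wafers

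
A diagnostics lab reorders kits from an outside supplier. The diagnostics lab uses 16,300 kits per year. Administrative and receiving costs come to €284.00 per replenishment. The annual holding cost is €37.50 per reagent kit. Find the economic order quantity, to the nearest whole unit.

Q* ≈ 497 kits

EOQ = √(2DS / H) = √(2 × 16,300 × 284 / 37.5).
= √(9,258,400 / 37.5) = √246,890.6667 ≈ 496.881.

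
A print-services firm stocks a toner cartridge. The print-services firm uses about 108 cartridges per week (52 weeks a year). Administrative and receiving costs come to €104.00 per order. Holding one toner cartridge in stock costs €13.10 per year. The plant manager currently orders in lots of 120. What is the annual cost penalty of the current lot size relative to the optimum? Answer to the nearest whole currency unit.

Annual demand D = 108 × 52 = 5,616.
EOQ = √(2DS/H) = √(2 × 5,616 × 104 / 13.1) ≈ 298.61.
Cost at Q* = (D/Q*)S + (Q*/2)H = √(2DSH) ≈ €3,911.84.
Cost at Q = 120: (5,616/120)×104 + (120/2)×13.1 = €4,867.20 + €786.00 = €5,653.20.
Excess = €5,653.20 − €3,911.84 = €1,741.36.

Extra cost ≈ €1,741 per year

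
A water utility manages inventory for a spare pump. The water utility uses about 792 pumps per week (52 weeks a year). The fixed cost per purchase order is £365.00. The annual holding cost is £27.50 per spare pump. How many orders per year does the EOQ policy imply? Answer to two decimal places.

Annual demand D = 792 × 52 = 41,184.
EOQ = √(2DS/H) = √(2 × 41,184 × 365 / 27.5) ≈ 1045.59.
Orders per year = D / Q* = 41,184 / 1045.59 ≈ 39.388.

N ≈ 39.39 orders per year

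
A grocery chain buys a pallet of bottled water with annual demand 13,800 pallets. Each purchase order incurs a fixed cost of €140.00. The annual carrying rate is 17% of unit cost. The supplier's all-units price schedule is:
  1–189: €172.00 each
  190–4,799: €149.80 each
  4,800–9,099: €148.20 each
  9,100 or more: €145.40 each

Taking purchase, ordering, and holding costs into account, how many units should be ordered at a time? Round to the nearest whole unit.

Holding cost per unit per year at price C is H = 0.17·C.
Candidates are each tier's EOQ (if it falls in that tier) and each price-break quantity.
Tier 1 (€172.00): EOQ = 363.5 exceeds tier's upper bound 189, so this tier is dominated.
EOQ at €149.80 = 389.5 (feasible in tier 2): TC = 13,800×€149.80 + (13,800/389.5)×140 + (389.5/2)×0.17×€149.80 = €2,077,159.71.
EOQ at €148.20 = 391.6 < 4800, so use break Q=4800: TC = 13,800×€148.20 + (13,800/4800.0)×140 + (4800.0/2)×0.17×€148.20 = €2,106,028.10.
EOQ at €145.40 = 395.4 < 9100, so use break Q=9100: TC = 13,800×€145.40 + (13,800/9100.0)×140 + (9100.0/2)×0.17×€145.40 = €2,119,199.21.
Lowest total cost is €2,077,159.71 at Q = 389.5.

Q* ≈ 390 pallets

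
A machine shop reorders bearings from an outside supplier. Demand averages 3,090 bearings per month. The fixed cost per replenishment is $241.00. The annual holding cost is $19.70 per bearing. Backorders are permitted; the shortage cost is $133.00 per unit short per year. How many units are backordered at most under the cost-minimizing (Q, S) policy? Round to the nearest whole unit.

Annual demand D = 3,090 × 12 = 37,080.
With planned backorders, Q* = √(2DS/H) · √((H+B)/B).
√(2DS/H) = √(2 × 37,080 × 241 / 19.7) = 952.490.
√((H+B)/B) = √((19.7+133)/133) = 1.0715.
Q* ≈ 1020.596.
S* = Q* · H/(H+B) = 1020.596 × 19.7/152.7 ≈ 131.668.

S* ≈ 132 bearings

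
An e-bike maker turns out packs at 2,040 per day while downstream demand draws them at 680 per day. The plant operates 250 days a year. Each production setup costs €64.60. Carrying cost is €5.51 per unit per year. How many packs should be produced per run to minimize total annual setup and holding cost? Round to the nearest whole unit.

Q* ≈ 2,445 packs

Annual demand D = 680 × 250 = 170,000.
Production build-up factor (1 − d/p) = 1 − 680/2,040 = 0.6667.
Q* = √(2DS / (H(1 − d/p))) = √(2 × 170,000 × 64.6 / (5.51 × 0.6667)).
= √(21,964,000 / 3.6733) ≈ 2445.263.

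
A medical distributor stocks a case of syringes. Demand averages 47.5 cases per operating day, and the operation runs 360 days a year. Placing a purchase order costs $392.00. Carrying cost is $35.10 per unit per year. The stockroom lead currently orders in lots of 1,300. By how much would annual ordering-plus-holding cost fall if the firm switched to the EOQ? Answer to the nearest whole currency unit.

Extra cost ≈ $6,279 per year

Annual demand D = 47.5 × 360 = 17,100.
EOQ = √(2DS/H) = √(2 × 17,100 × 392 / 35.1) ≈ 618.02.
Cost at Q* = (D/Q*)S + (Q*/2)H = √(2DSH) ≈ $21,692.50.
Cost at Q = 1,300: (17,100/1,300)×392 + (1,300/2)×35.1 = $5,156.31 + $22,815.00 = $27,971.31.
Excess = $27,971.31 − $21,692.50 = $6,278.81.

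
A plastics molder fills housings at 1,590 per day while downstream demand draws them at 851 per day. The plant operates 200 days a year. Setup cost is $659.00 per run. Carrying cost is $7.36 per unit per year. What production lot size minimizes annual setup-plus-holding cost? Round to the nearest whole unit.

Annual demand D = 851 × 200 = 170,200.
Production build-up factor (1 − d/p) = 1 − 851/1,590 = 0.4648.
Q* = √(2DS / (H(1 − d/p))) = √(2 × 170,200 × 659 / (7.36 × 0.4648)).
= √(224,323,600 / 3.4208) ≈ 8097.947.

Q* ≈ 8,098 housings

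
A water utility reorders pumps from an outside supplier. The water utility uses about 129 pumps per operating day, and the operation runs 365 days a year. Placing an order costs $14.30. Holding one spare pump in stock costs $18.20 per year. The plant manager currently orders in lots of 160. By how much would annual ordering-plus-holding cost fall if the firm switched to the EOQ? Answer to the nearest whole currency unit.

Annual demand D = 129 × 365 = 47,085.
EOQ = √(2DS/H) = √(2 × 47,085 × 14.3 / 18.2) ≈ 272.01.
Cost at Q* = (D/Q*)S + (Q*/2)H = √(2DSH) ≈ $4,950.62.
Cost at Q = 160: (47,085/160)×14.3 + (160/2)×18.2 = $4,208.22 + $1,456.00 = $5,664.22.
Excess = $5,664.22 − $4,950.62 = $713.60.

Extra cost ≈ $714 per year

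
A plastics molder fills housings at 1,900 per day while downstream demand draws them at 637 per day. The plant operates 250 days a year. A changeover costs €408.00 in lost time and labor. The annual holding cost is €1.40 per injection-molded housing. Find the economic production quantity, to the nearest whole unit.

Annual demand D = 637 × 250 = 159,250.
Production build-up factor (1 − d/p) = 1 − 637/1,900 = 0.6647.
Q* = √(2DS / (H(1 − d/p))) = √(2 × 159,250 × 408 / (1.4 × 0.6647)).
= √(129,948,000 / 0.9306) ≈ 11816.692.

Q* ≈ 11,817 housings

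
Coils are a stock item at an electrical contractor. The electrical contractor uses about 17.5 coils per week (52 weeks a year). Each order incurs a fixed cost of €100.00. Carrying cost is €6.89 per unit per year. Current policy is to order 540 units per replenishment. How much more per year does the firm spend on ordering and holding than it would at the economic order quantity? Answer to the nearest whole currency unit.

Annual demand D = 17.5 × 52 = 910.
EOQ = √(2DS/H) = √(2 × 910 × 100 / 6.89) ≈ 162.53.
Cost at Q* = (D/Q*)S + (Q*/2)H = √(2DSH) ≈ €1,119.81.
Cost at Q = 540: (910/540)×100 + (540/2)×6.89 = €168.52 + €1,860.30 = €2,028.82.
Excess = €2,028.82 − €1,119.81 = €909.01.

Extra cost ≈ €909 per year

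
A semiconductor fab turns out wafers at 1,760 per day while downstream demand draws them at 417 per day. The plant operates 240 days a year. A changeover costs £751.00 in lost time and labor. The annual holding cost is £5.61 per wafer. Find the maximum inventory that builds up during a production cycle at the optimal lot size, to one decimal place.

I_max ≈ 4,521.8 wafers

Annual demand D = 417 × 240 = 100,080.
Production build-up factor (1 − d/p) = 1 − 417/1,760 = 0.7631.
Q* = √(2DS / (H(1 − d/p))) = √(2 × 100,080 × 751 / (5.61 × 0.7631)).
= √(150,320,160 / 4.2808) ≈ 5925.780.
Maximum inventory = Q*(1 − d/p) = 5925.780 × 0.7631 ≈ 4521.774.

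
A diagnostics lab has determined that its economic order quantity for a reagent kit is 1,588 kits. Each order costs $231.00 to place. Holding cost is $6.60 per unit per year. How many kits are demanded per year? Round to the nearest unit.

Invert the EOQ relation Q*² = 2DS/H.
From Q* = √(2DS/H): D = Q*²H / (2S) = 1,588² × 6.6 / (2 × 231) = 36024.914.

D ≈ 36,025 kits per year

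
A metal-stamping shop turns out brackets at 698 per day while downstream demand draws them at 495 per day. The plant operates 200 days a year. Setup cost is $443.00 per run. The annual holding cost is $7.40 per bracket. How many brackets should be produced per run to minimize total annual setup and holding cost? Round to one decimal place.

Q* ≈ 6,384.1 brackets

Annual demand D = 495 × 200 = 99,000.
Production build-up factor (1 − d/p) = 1 − 495/698 = 0.2908.
Q* = √(2DS / (H(1 − d/p))) = √(2 × 99,000 × 443 / (7.4 × 0.2908)).
= √(87,714,000 / 2.1521) ≈ 6384.080.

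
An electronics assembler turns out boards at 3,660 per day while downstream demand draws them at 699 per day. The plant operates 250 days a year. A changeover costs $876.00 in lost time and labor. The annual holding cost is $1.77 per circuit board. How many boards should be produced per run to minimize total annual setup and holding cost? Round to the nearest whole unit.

Annual demand D = 699 × 250 = 174,750.
Production build-up factor (1 − d/p) = 1 − 699/3,660 = 0.8090.
Q* = √(2DS / (H(1 − d/p))) = √(2 × 174,750 × 876 / (1.77 × 0.8090)).
= √(306,162,000 / 1.432) ≈ 14622.120.

Q* ≈ 14,622 boards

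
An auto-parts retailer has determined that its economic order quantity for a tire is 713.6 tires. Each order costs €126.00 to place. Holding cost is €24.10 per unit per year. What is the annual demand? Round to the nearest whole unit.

Squaring Q* = √(2DS/H) gives Q*² = 2DS/H.
From Q* = √(2DS/H): D = Q*²H / (2S) = 713.6² × 24.1 / (2 × 126) = 48699.689.

D ≈ 48,700 tires per year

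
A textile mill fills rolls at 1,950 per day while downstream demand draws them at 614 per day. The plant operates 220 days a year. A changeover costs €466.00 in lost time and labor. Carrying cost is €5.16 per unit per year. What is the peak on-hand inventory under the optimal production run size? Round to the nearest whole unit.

I_max ≈ 4,089 rolls

Annual demand D = 614 × 220 = 135,080.
Production build-up factor (1 − d/p) = 1 − 614/1,950 = 0.6851.
Q* = √(2DS / (H(1 − d/p))) = √(2 × 135,080 × 466 / (5.16 × 0.6851)).
= √(125,894,560 / 3.5353) ≈ 5967.504.
Maximum inventory = Q*(1 − d/p) = 5967.504 × 0.6851 ≈ 4088.505.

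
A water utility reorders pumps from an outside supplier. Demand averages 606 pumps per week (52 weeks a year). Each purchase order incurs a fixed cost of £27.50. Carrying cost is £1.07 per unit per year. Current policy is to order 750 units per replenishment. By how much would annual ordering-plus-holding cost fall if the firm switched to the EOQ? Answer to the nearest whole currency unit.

Extra cost ≈ £195 per year

Annual demand D = 606 × 52 = 31,512.
EOQ = √(2DS/H) = √(2 × 31,512 × 27.5 / 1.07) ≈ 1272.70.
Cost at Q* = (D/Q*)S + (Q*/2)H = √(2DSH) ≈ £1,361.79.
Cost at Q = 750: (31,512/750)×27.5 + (750/2)×1.07 = £1,155.44 + £401.25 = £1,556.69.
Excess = £1,556.69 − £1,361.79 = £194.90.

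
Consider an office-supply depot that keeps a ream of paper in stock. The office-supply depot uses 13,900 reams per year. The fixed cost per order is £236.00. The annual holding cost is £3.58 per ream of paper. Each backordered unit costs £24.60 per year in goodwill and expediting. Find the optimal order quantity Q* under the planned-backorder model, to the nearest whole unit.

With planned backorders, Q* = √(2DS/H) · √((H+B)/B).
√(2DS/H) = √(2 × 13,900 × 236 / 3.58) = 1353.745.
√((H+B)/B) = √((3.58+24.6)/24.6) = 1.0703.
Q* ≈ 1448.905.

Q* ≈ 1,449 reams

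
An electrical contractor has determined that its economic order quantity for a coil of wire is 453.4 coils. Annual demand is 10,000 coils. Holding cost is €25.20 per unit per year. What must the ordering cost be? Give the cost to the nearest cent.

Squaring Q* = √(2DS/H) gives Q*² = 2DS/H.
From Q* = √(2DS/H): S = Q*²H / (2D) = 453.4² × 25.2 / (2 × 10,000) = 259.0202.

S ≈ €259.02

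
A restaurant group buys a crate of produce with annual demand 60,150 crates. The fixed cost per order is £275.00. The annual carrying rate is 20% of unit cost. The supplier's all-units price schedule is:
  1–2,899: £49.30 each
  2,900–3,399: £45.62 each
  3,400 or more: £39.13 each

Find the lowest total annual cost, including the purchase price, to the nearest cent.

TC* ≈ £2,371,838.77

Holding cost per unit per year at price C is H = 0.20·C.
Candidates are each tier's EOQ (if it falls in that tier) and each price-break quantity.
EOQ at £49.30 = 1831.7 (feasible in tier 1): TC = 60,150×£49.30 + (60,150/1831.7)×275 + (1831.7/2)×0.20×£49.30 = £2,983,455.83.
EOQ at £45.62 = 1904.2 < 2900, so use break Q=2900: TC = 60,150×£45.62 + (60,150/2900.0)×275 + (2900.0/2)×0.20×£45.62 = £2,762,976.68.
EOQ at £39.13 = 2056.0 < 3400, so use break Q=3400: TC = 60,150×£39.13 + (60,150/3400.0)×275 + (3400.0/2)×0.20×£39.13 = £2,371,838.77.
Lowest total cost among the candidates is at Q = 3400.0.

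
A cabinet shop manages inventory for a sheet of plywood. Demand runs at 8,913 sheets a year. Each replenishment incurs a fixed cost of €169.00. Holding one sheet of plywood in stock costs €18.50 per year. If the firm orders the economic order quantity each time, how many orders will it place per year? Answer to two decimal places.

N ≈ 22.09 orders per year

Q* = √(2DS/H) = √(2 × 8,913 × 169 / 18.5) ≈ 403.54.
Orders per year = D / Q* = 8,913 / 403.54 ≈ 22.087.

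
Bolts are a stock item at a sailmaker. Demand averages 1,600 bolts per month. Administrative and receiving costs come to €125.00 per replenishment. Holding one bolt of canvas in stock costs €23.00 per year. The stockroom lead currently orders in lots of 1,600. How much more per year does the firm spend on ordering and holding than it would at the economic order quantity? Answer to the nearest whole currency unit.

Annual demand D = 1,600 × 12 = 19,200.
EOQ = √(2DS/H) = √(2 × 19,200 × 125 / 23) ≈ 456.83.
Cost at Q* = (D/Q*)S + (Q*/2)H = √(2DSH) ≈ €10,507.14.
Cost at Q = 1,600: (19,200/1,600)×125 + (1,600/2)×23 = €1,500.00 + €18,400.00 = €19,900.00.
Excess = €19,900.00 − €10,507.14 = €9,392.86.

Extra cost ≈ €9,393 per year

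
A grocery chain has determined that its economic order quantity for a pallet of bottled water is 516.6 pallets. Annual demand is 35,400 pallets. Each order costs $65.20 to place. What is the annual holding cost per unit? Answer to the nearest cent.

H ≈ $17.30

Squaring Q* = √(2DS/H) gives Q*² = 2DS/H.
From Q* = √(2DS/H): H = 2DS / Q*² = 2 × 35,400 × 65.2 / 516.6² = 17.2971.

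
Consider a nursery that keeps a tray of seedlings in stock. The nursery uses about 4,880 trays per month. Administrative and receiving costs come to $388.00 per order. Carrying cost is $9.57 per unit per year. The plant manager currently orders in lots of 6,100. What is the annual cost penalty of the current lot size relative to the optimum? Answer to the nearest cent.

Annual demand D = 4,880 × 12 = 58,560.
EOQ = √(2DS/H) = √(2 × 58,560 × 388 / 9.57) ≈ 2179.09.
Cost at Q* = (D/Q*)S + (Q*/2)H = √(2DSH) ≈ $20,853.90.
Cost at Q = 6,100: (58,560/6,100)×388 + (6,100/2)×9.57 = $3,724.80 + $29,188.50 = $32,913.30.
Excess = $32,913.30 − $20,853.90 = $12,059.40.

Extra cost ≈ $12,059.40 per year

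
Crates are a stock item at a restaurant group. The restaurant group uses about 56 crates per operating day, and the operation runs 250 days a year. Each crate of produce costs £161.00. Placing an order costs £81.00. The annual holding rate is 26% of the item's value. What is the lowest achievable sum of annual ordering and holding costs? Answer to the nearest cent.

TC* ≈ £9,743.64

Annual demand D = 56 × 250 = 14,000.
Holding cost H = 0.26 × £161.00 = £41.8600 per unit per year.
Q* = √(2DS/H) = √(2 × 14,000 × 81 / 41.86) ≈ 232.77.
At the optimum the two cost components are equal, so total cost = 2·(Q*/2)H = Q*·H.
Minimum total = √(2DSH) = √(2 × 14,000 × 81 × 41.86) ≈ 9743.638.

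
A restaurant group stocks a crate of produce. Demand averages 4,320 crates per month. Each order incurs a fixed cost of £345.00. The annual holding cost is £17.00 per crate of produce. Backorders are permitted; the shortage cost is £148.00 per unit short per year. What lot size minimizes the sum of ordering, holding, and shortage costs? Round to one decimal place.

Q* ≈ 1,531.6 crates

Annual demand D = 4,320 × 12 = 51,840.
With planned backorders, Q* = √(2DS/H) · √((H+B)/B).
√(2DS/H) = √(2 × 51,840 × 345 / 17) = 1450.550.
√((H+B)/B) = √((17+148)/148) = 1.0559.
Q* ≈ 1531.594.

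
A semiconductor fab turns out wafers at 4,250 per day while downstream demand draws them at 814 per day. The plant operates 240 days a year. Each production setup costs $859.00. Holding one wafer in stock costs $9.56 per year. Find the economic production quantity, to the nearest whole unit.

Annual demand D = 814 × 240 = 195,360.
Production build-up factor (1 − d/p) = 1 − 814/4,250 = 0.8085.
Q* = √(2DS / (H(1 − d/p))) = √(2 × 195,360 × 859 / (9.56 × 0.8085)).
= √(335,628,480 / 7.729) ≈ 6589.741.

Q* ≈ 6,590 wafers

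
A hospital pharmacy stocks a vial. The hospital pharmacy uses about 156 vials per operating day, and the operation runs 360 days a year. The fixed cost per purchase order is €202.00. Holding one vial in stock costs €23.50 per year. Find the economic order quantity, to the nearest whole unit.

Annual demand D = 156 × 360 = 56,160.
EOQ = √(2DS / H) = √(2 × 56,160 × 202 / 23.5).
= √(22,688,640 / 23.5) = √965,474.0426 ≈ 982.585.

Q* ≈ 983 vials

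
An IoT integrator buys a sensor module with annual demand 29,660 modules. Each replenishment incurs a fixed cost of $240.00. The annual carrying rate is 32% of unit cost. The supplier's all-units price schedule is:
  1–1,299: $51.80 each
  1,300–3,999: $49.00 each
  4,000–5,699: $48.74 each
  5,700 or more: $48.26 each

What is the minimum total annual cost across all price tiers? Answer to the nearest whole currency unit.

Holding cost per unit per year at price C is H = 0.32·C.
For each price level, check whether its EOQ is feasible; otherwise the best quantity at that price is the breakpoint.
EOQ at $51.80 = 926.8 (feasible in tier 1): TC = 29,660×$51.80 + (29,660/926.8)×240 + (926.8/2)×0.32×$51.80 = $1,551,749.94.
EOQ at $49.00 = 952.9 < 1300, so use break Q=1300: TC = 29,660×$49.00 + (29,660/1300.0)×240 + (1300.0/2)×0.32×$49.00 = $1,469,007.69.
EOQ at $48.74 = 955.4 < 4000, so use break Q=4000: TC = 29,660×$48.74 + (29,660/4000.0)×240 + (4000.0/2)×0.32×$48.74 = $1,478,601.60.
EOQ at $48.26 = 960.1 < 5700, so use break Q=5700: TC = 29,660×$48.26 + (29,660/5700.0)×240 + (5700.0/2)×0.32×$48.26 = $1,476,653.56.
Lowest total cost among the candidates is at Q = 1300.0.

TC* ≈ $1,469,008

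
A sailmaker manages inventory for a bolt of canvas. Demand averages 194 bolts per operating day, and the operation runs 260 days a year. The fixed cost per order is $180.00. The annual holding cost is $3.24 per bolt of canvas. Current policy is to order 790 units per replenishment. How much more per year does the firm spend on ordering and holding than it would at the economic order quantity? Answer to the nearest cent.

Extra cost ≈ $5,102.18 per year

Annual demand D = 194 × 260 = 50,440.
EOQ = √(2DS/H) = √(2 × 50,440 × 180 / 3.24) ≈ 2367.37.
Cost at Q* = (D/Q*)S + (Q*/2)H = √(2DSH) ≈ $7,670.28.
Cost at Q = 790: (50,440/790)×180 + (790/2)×3.24 = $11,492.66 + $1,279.80 = $12,772.46.
Excess = $12,772.46 − $7,670.28 = $5,102.18.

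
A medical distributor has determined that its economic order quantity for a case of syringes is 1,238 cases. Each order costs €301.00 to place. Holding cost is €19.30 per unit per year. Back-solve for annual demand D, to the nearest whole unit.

Squaring Q* = √(2DS/H) gives Q*² = 2DS/H.
From Q* = √(2DS/H): D = Q*²H / (2S) = 1,238² × 19.3 / (2 × 301) = 49136.261.

D ≈ 49,136 cases per year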